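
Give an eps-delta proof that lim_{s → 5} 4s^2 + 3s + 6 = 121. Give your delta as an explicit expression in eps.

delta = min(2, eps/51)

Fix eps > 0. We want delta > 0 such that 0 < |s − 5| < delta implies |(4s^2 + 3s + 6) − 121| < eps.
(4s^2 + 3s + 6) − 121 = 4s^2 + 3s - 115 = (s − 5)(4s + 23).
So |(4s^2 + 3s + 6) − 121| = |s − 5|·|4s + 23|.
Assume first that |s − 5| < 2, so |s| < 7. Then |4s + 23| ≤ 4·7 + 23 = 51.
Hence |(4s^2 + 3s + 6) − 121| ≤ 51|s − 5| < eps provided |s − 5| < eps/51.
Take delta = min(2, eps/51). Then 0 < |s − 5| < delta gives both |s − 5| < 2 and |s − 5| < eps/51, so |(4s^2 + 3s + 6) − 121| < eps.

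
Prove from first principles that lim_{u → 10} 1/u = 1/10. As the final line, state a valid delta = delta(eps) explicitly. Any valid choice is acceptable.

delta = min(5, 50eps)

Fix eps > 0. We seek delta > 0 such that 0 < |u − 10| < delta implies |1/u − (1/10)| < eps.
|1/u − (1/10)| = |10 − u|/(10·|u|) = |u − 10|/(10|u|).
Require delta ≤ 5 so that |u| > 10 − 5 = 5, hence 10|u| > 50.
Then |1/u − (1/10)| < |u − 10|/50, which is < eps when |u − 10| < 50eps.
Take delta = min(5, 50eps). Then 0 < |u − 10| < delta gives both |u − 10| < 5 and |u − 10| < 50eps, so |1/u − (1/10)| < eps.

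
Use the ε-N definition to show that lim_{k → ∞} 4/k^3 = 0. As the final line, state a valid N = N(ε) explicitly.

Let ε > 0. For k ≥ 1, |4/k^3 − 0| = 4/k^3.
4/k^3 < ε ⇔ k^3 > 4/ε ⇔ k > (4/ε)^{1/3}.
Take N = (4/ε)^{1/3}. Then k > N implies 4/k^3 < ε.

N = (4/ε)^{1/3}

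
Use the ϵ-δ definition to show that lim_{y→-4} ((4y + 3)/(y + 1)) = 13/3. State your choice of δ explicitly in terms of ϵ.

δ = min(3/2, (9/2)ϵ)

Suppose ϵ > 0. We want δ > 0 with 0 < |y + 4| < δ ⇒ |(4y + 3)/(y + 1) − (13/3)| < ϵ.
Combining over a common denominator, (4y + 3)/(y + 1) − (13/3) = [(4y + 3)·(-3) − (-13)·(y + 1)] / [(-3)·(y + 1)] = 1(y + 4) / ((-3)(y + 1)).
So |(4y + 3)/(y + 1) − (13/3)| = |y + 4| / (3·|y + 1|).
Require δ ≤ 3/2, so |y + 1| ≥ |-3| − |y + 4| > 3 − 3/2 = 3/2.
Hence |(4y + 3)/(y + 1) − (13/3)| < |y + 4|/(3·(3/2)) = (2/9)|y + 4|, which is < ϵ once |y + 4| < (9/2)ϵ.
Take δ = min(3/2, (9/2)ϵ). Then 0 < |y + 4| < δ forces both bounds, so |(4y + 3)/(y + 1) − (13/3)| < ϵ.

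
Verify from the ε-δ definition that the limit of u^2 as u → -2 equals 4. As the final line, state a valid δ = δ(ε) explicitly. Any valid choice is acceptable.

Let ε > 0. We seek δ > 0 with 0 < |u + 2| < δ ⇒ |u^2 − 4| < ε.
Factor: u^2 − 4 = (u + 2)(u - 2), so |u^2 − 4| = |u + 2|·|u - 2|.
Restrict δ ≤ 2. Then |u + 2| < 2 gives |u| < 4, so by the triangle inequality |u - 2| ≤ 4 + 2 = 6.
Hence |u^2 − 4| ≤ 6|u + 2|, which is < ε once |u + 2| < ε/6.
Take δ = min(2, ε/6). If 0 < |u + 2| < δ then both bounds hold and |u^2 − 4| ≤ 6|u + 2| < 6·(ε/6) = ε.

δ = min(2, ε/6)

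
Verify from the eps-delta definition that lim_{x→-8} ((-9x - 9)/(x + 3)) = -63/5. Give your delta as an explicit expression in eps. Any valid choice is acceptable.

delta = min(5/2, (25/36)eps)

Let eps > 0 be given. We want delta > 0 with 0 < |x + 8| < delta ⇒ |(-9x - 9)/(x + 3) + 63/5| < eps.
Combining over a common denominator, (-9x - 9)/(x + 3) + 63/5 = [(-9x - 9)·(-5) − 63·(x + 3)] / [(-5)·(x + 3)] = -18(x + 8) / ((-5)(x + 3)).
So |(-9x - 9)/(x + 3) + 63/5| = 18|x + 8| / (5·|x + 3|).
Restrict delta ≤ 5/2. Then |x + 8| < 5/2 gives |x + 3| = |(x + 8) + (-5)| ≥ 5 − 5/2 = 5/2.
Hence |(-9x - 9)/(x + 3) + 63/5| < 18|x + 8|/(5·(5/2)) = (36/25)|x + 8|, which is < eps once |x + 8| < (25/36)eps.
Take delta = min(5/2, (25/36)eps). Then 0 < |x + 8| < delta forces both bounds, so |(-9x - 9)/(x + 3) + 63/5| < eps.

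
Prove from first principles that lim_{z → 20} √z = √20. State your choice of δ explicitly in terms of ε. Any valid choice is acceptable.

δ = min(20, √20·ε)

Suppose ε > 0. We want δ > 0 such that 0 < |z − 20| < δ implies |√z − √20| < ε.
Multiplying by the conjugate, |√z − √20| = |z − 20|/(√z + √20).
Restrict δ ≤ 20 so that |z − 20| < 20 forces z > 0, and then √z + √20 > √20.
Hence |√z − √20| < |z − 20|/√20, which is < ε once |z − 20| < √20·ε.
Take δ = min(20, √20·ε). If 0 < |z − 20| < δ then z > 0 and |√z − √20| < |z − 20|/√20 < ε.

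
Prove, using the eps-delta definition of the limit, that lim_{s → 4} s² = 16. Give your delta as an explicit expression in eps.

delta = min(2, eps/10)

Let eps > 0 be given. We seek delta > 0 with 0 < |s − 4| < delta ⇒ |s² − 16| < eps.
Factor: s² − 16 = (s − 4)(s + 4), so |s² − 16| = |s − 4|·|s + 4|.
Impose delta ≤ 2 so that |s| < 6; then |s + 4| ≤ 10.
Hence |s² − 16| ≤ 10|s − 4|, which is < eps once |s − 4| < eps/10.
Take delta = min(2, eps/10). If 0 < |s − 4| < delta then both bounds hold and |s² − 16| ≤ 10|s − 4| < 10·(eps/10) = eps.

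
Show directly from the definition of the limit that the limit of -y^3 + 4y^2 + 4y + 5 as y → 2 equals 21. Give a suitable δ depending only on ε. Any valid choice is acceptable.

δ = min(1, ε/23)

Fix ε > 0. We want δ > 0 such that 0 < |y − 2| < δ implies |(-y^3 + 4y^2 + 4y + 5) − 21| < ε.
(-y^3 + 4y^2 + 4y + 5) − 21 = -y^3 + 4y^2 + 4y - 16 = (y − 2)(-y^2 + 2y + 8).
So |(-y^3 + 4y^2 + 4y + 5) − 21| = |y − 2|·|-y^2 + 2y + 8|.
Require δ ≤ 1. Then |y − 2| < 1 gives |y| < 3, and by the triangle inequality |-y^2 + 2y + 8| ≤ 3^2 + 2·3 + 8 = 23.
Hence |(-y^3 + 4y^2 + 4y + 5) − 21| ≤ 23|y − 2| < ε provided |y − 2| < ε/23.
Choosing δ = min(1, ε/23) ensures both conditions, hence |(-y^3 + 4y^2 + 4y + 5) − 21| < ε.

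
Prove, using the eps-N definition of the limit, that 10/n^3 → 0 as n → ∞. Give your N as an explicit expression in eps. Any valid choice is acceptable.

N = (10/eps)^{1/3}

Fix eps > 0. For n ≥ 1, |10/n^3 − 0| = 10/n^3.
10/n^3 < eps ⇔ n^3 > 10/eps ⇔ n > (10/eps)^{1/3}.
Take N = (10/eps)^{1/3}. Then n > N implies 10/n^3 < eps.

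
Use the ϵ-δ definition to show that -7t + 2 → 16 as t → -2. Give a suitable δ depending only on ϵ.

δ = ϵ/7

Let ϵ > 0 be given. We need δ > 0 so that 0 < |t + 2| < δ implies |(-7t + 2) − 16| < ϵ.
Since (-7t + 2) − 16 = -7(t + 2), we have |(-7t + 2) − 16| = 7|t + 2|.
So 7|t + 2| < ϵ exactly when |t + 2| < ϵ/7.
Take δ = ϵ/7. If 0 < |t + 2| < δ then |(-7t + 2) − 16| = 7|t + 2| < 7·(ϵ/7) = ϵ.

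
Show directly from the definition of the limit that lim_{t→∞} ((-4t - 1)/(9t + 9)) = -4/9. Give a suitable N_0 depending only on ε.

N_0 = (1/3)/ε

Let ε > 0 be given. We seek N_0 > 0 such that t > N_0 implies |(-4t - 1)/(9t + 9) + 4/9| < ε.
(-4t - 1)/(9t + 9) + 4/9 = (9(-4t - 1) − (-4)(9t + 9)) / (9(9t + 9)) = 27/(9(9t + 9)).
For t > 0 we have 9t + 9 > 9t, so |(-4t - 1)/(9t + 9) + 4/9| = 27/(9(9t + 9)) < 27/(9·9t) = (1/3)/t.
Thus |(-4t - 1)/(9t + 9) + 4/9| < ε whenever t > (1/3)/ε.
Take N_0 = (1/3)/ε. If t > N_0 then |(-4t - 1)/(9t + 9) + 4/9| < (1/3)/t < ε.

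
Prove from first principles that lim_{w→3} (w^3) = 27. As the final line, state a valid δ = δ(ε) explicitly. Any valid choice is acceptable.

δ = min(1, ε/37)

Let ε > 0. We seek δ > 0 with 0 < |w − 3| < δ ⇒ |w^3 − 27| < ε.
Factor: w^3 − 27 = (w − 3)(w^2 + 3w + 9), so |w^3 − 27| = |w − 3|·|w^2 + 3w + 9|.
Impose δ ≤ 1 so that |w| < 4; then |w^2 + 3w + 9| ≤ 37.
Hence |w^3 − 27| ≤ 37|w − 3|, which is < ε once |w − 3| < ε/37.
Take δ = min(1, ε/37). If 0 < |w − 3| < δ then both bounds hold and |w^3 − 27| ≤ 37|w − 3| < 37·(ε/37) = ε.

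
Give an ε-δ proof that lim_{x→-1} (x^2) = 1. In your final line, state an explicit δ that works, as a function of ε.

Suppose ε > 0. We seek δ > 0 with 0 < |x + 1| < δ ⇒ |x^2 − 1| < ε.
Factor: x^2 − 1 = (x + 1)(x - 1), so |x^2 − 1| = |x + 1|·|x - 1|.
Impose δ ≤ 1 so that |x| < 2; then |x - 1| ≤ 3.
Hence |x^2 − 1| ≤ 3|x + 1|, which is < ε once |x + 1| < ε/3.
Take δ = min(1, ε/3). If 0 < |x + 1| < δ then both bounds hold and |x^2 − 1| ≤ 3|x + 1| < 3·(ε/3) = ε.

δ = min(1, ε/3)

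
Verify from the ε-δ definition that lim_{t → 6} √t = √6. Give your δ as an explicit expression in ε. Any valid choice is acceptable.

δ = min(6, √6·ε)

Let ε > 0. We want δ > 0 such that 0 < |t − 6| < δ implies |√t − √6| < ε.
Rationalise: √t − √6 = (t − 6)/(√t + √6), so |√t − √6| = |t − 6|/(√t + √6).
Restrict δ ≤ 6 so that |t − 6| < 6 forces t > 0, and then √t + √6 > √6.
Hence |√t − √6| < |t − 6|/√6, which is < ε once |t − 6| < √6·ε.
Take δ = min(6, √6·ε). If 0 < |t − 6| < δ then t > 0 and |√t − √6| < |t − 6|/√6 < ε.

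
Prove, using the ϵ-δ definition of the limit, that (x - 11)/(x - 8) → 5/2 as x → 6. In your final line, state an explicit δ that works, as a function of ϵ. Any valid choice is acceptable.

δ = min(1, (2/3)ϵ)

Let ϵ > 0 be given. We want δ > 0 with 0 < |x − 6| < δ ⇒ |(x - 11)/(x - 8) − (5/2)| < ϵ.
Combining over a common denominator, (x - 11)/(x - 8) − (5/2) = [(x - 11)·(-2) − (-5)·(x - 8)] / [(-2)·(x - 8)] = 3(x − 6) / ((-2)(x - 8)).
So |(x - 11)/(x - 8) − (5/2)| = 3|x − 6| / (2·|x − 8|).
Require δ ≤ 1, so |x − 8| ≥ |-2| − |x − 6| > 2 − 1 = 1.
Hence |(x - 11)/(x - 8) − (5/2)| < 3|x − 6|/(2·1) = (3/2)|x − 6|, which is < ϵ once |x − 6| < (2/3)ϵ.
Take δ = min(1, (2/3)ϵ). Then 0 < |x − 6| < δ forces both bounds, so |(x - 11)/(x - 8) − (5/2)| < ϵ.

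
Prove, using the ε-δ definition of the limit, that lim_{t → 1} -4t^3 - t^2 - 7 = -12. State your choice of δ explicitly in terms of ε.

δ = min(2, ε/56)

Suppose ε > 0. We want δ > 0 such that 0 < |t − 1| < δ implies |(-4t^3 - t^2 - 7) + 12| < ε.
(-4t^3 - t^2 - 7) + 12 = -4t^3 - t^2 + 5 = (t − 1)(-4t^2 - 5t - 5).
So |(-4t^3 - t^2 - 7) + 12| = |t − 1|·|-4t^2 - 5t - 5|.
Require δ ≤ 2. Then |t − 1| < 2 gives |t| < 3, and by the triangle inequality |-4t^2 - 5t - 5| ≤ 4·3^2 + 5·3 + 5 = 56.
Hence |(-4t^3 - t^2 - 7) + 12| ≤ 56|t − 1| < ε provided |t − 1| < ε/56.
Choosing δ = min(2, ε/56) ensures both conditions, hence |(-4t^3 - t^2 - 7) + 12| < ε.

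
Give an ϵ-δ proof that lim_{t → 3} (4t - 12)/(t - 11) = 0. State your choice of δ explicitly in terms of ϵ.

Fix ϵ > 0. We want δ > 0 with 0 < |t − 3| < δ ⇒ |(4t - 12)/(t - 11) − 0| < ϵ.
Combining over a common denominator, (4t - 12)/(t - 11) − 0 = [(4t - 12)·(-8) − 0·(t - 11)] / [(-8)·(t - 11)] = -32(t − 3) / ((-8)(t - 11)).
So |(4t - 12)/(t - 11) − 0| = 32|t − 3| / (8·|t − 11|).
Require δ ≤ 4, so |t − 11| ≥ |-8| − |t − 3| > 8 − 4 = 4.
Hence |(4t - 12)/(t - 11) − 0| < 32|t − 3|/(8·4) = |t − 3|, which is < ϵ once |t − 3| < ϵ.
Take δ = min(4, ϵ). Then 0 < |t − 3| < δ forces both bounds, so |(4t - 12)/(t - 11) − 0| < ϵ.

δ = min(4, ϵ)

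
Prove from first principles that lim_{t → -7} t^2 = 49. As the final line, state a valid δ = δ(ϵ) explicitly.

Let ϵ > 0. We seek δ > 0 with 0 < |t + 7| < δ ⇒ |t^2 − 49| < ϵ.
Factor: t^2 − 49 = (t + 7)(t - 7), so |t^2 − 49| = |t + 7|·|t - 7|.
Impose δ ≤ 1 so that |t| < 8; then |t - 7| ≤ 15.
Hence |t^2 − 49| ≤ 15|t + 7|, which is < ϵ once |t + 7| < ϵ/15.
Take δ = min(1, ϵ/15). If 0 < |t + 7| < δ then both bounds hold and |t^2 − 49| ≤ 15|t + 7| < 15·(ϵ/15) = ϵ.

δ = min(1, ϵ/15)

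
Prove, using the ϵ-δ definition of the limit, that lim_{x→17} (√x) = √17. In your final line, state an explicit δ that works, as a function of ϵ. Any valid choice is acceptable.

Let ϵ > 0 be given. We want δ > 0 such that 0 < |x − 17| < δ implies |√x − √17| < ϵ.
Rationalise: √x − √17 = (x − 17)/(√x + √17), so |√x − √17| = |x − 17|/(√x + √17).
Restrict δ ≤ 17 so that |x − 17| < 17 forces x > 0, and then √x + √17 > √17.
Hence |√x − √17| < |x − 17|/√17, which is < ϵ once |x − 17| < √17·ϵ.
Take δ = min(17, √17·ϵ). If 0 < |x − 17| < δ then x > 0 and |√x − √17| < |x − 17|/√17 < ϵ.

δ = min(17, √17·ϵ)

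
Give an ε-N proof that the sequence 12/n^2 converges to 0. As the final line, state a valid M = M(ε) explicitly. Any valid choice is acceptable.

M = (12/ε)^{1/2}

Fix ε > 0. For n ≥ 1, |12/n^2 − 0| = 12/n^2.
12/n^2 < ε ⇔ n^2 > 12/ε ⇔ n > (12/ε)^{1/2}.
Take M = (12/ε)^{1/2}. Then n > M implies 12/n^2 < ε.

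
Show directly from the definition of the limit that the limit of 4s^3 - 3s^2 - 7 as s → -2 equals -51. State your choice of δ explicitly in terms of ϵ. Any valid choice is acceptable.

Fix ϵ > 0. We want δ > 0 such that 0 < |s + 2| < δ implies |(4s^3 - 3s^2 - 7) + 51| < ϵ.
(4s^3 - 3s^2 - 7) + 51 = 4s^3 - 3s^2 + 44 = (s + 2)(4s^2 - 11s + 22).
So |(4s^3 - 3s^2 - 7) + 51| = |s + 2|·|4s^2 - 11s + 22|.
Assume first that |s + 2| < 2, so |s| < 4. Then |4s^2 - 11s + 22| ≤ 4·4^2 + 11·4 + 22 = 130.
Hence |(4s^3 - 3s^2 - 7) + 51| ≤ 130|s + 2| < ϵ provided |s + 2| < ϵ/130.
Take δ = min(2, ϵ/130). Then 0 < |s + 2| < δ gives both |s + 2| < 2 and |s + 2| < ϵ/130, so |(4s^3 - 3s^2 - 7) + 51| < ϵ.

δ = min(2, ϵ/130)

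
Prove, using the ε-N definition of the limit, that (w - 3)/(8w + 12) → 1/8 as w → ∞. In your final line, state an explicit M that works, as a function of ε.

Let ε > 0 be given. We seek M > 0 such that w > M implies |(w - 3)/(8w + 12) − (1/8)| < ε.
(w - 3)/(8w + 12) − (1/8) = (8(w - 3) − (8w + 12)) / (8(8w + 12)) = -36/(8(8w + 12)).
For w > 0 we have 8w + 12 > 8w, so |(w - 3)/(8w + 12) − (1/8)| = 36/(8(8w + 12)) < 36/(8·8w) = (9/16)/w.
Thus |(w - 3)/(8w + 12) − (1/8)| < ε whenever w > (9/16)/ε.
Take M = (9/16)/ε. If w > M then |(w - 3)/(8w + 12) − (1/8)| < (9/16)/w < ε.

M = (9/16)/ε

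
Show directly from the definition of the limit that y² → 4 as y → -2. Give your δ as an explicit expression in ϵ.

δ = min(1, ϵ/5)

Fix ϵ > 0. We seek δ > 0 with 0 < |y + 2| < δ ⇒ |y² − 4| < ϵ.
Factor: y² − 4 = (y + 2)(y - 2), so |y² − 4| = |y + 2|·|y - 2|.
Restrict δ ≤ 1. Then |y + 2| < 1 gives |y| < 3, so by the triangle inequality |y - 2| ≤ 3 + 2 = 5.
Hence |y² − 4| ≤ 5|y + 2|, which is < ϵ once |y + 2| < ϵ/5.
Take δ = min(1, ϵ/5). If 0 < |y + 2| < δ then both bounds hold and |y² − 4| ≤ 5|y + 2| < 5·(ϵ/5) = ϵ.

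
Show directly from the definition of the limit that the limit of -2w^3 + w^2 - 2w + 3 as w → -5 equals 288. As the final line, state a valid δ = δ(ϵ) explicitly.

δ = min(1, ϵ/195)

Let ϵ > 0 be given. We want δ > 0 such that 0 < |w + 5| < δ implies |(-2w^3 + w^2 - 2w + 3) − 288| < ϵ.
(-2w^3 + w^2 - 2w + 3) − 288 = -2w^3 + w^2 - 2w - 285 = (w + 5)(-2w^2 + 11w - 57).
So |(-2w^3 + w^2 - 2w + 3) − 288| = |w + 5|·|-2w^2 + 11w - 57|.
Require δ ≤ 1. Then |w + 5| < 1 gives |w| < 6, and by the triangle inequality |-2w^2 + 11w - 57| ≤ 2·6^2 + 11·6 + 57 = 195.
Hence |(-2w^3 + w^2 - 2w + 3) − 288| ≤ 195|w + 5| < ϵ provided |w + 5| < ϵ/195.
Take δ = min(1, ϵ/195). Then 0 < |w + 5| < δ gives both |w + 5| < 1 and |w + 5| < ϵ/195, so |(-2w^3 + w^2 - 2w + 3) − 288| < ϵ.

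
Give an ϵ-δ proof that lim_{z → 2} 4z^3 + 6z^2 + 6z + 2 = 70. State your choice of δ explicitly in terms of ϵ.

Let ϵ > 0 be given. We want δ > 0 such that 0 < |z − 2| < δ implies |(4z^3 + 6z^2 + 6z + 2) − 70| < ϵ.
(4z^3 + 6z^2 + 6z + 2) − 70 = 4z^3 + 6z^2 + 6z - 68 = (z − 2)(4z^2 + 14z + 34).
So |(4z^3 + 6z^2 + 6z + 2) − 70| = |z − 2|·|4z^2 + 14z + 34|.
Assume first that |z − 2| < 2, so |z| < 4. Then |4z^2 + 14z + 34| ≤ 4·4^2 + 14·4 + 34 = 154.
Hence |(4z^3 + 6z^2 + 6z + 2) − 70| ≤ 154|z − 2| < ϵ provided |z − 2| < ϵ/154.
Take δ = min(2, ϵ/154). Then 0 < |z − 2| < δ gives both |z − 2| < 2 and |z − 2| < ϵ/154, so |(4z^3 + 6z^2 + 6z + 2) − 70| < ϵ.

δ = min(2, ϵ/154)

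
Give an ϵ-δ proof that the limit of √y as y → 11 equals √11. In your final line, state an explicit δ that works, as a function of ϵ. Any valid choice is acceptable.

Fix ϵ > 0. We want δ > 0 such that 0 < |y − 11| < δ implies |√y − √11| < ϵ.
Multiplying by the conjugate, |√y − √11| = |y − 11|/(√y + √11).
Restrict δ ≤ 11 so that |y − 11| < 11 forces y > 0, and then √y + √11 > √11.
Hence |√y − √11| < |y − 11|/√11, which is < ϵ once |y − 11| < √11·ϵ.
Take δ = min(11, √11·ϵ). If 0 < |y − 11| < δ then y > 0 and |√y − √11| < |y − 11|/√11 < ϵ.

δ = min(11, √11·ϵ)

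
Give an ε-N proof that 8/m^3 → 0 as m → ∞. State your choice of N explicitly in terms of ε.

Suppose ε > 0. For m ≥ 1, |8/m^3 − 0| = 8/m^3.
8/m^3 < ε ⇔ m^3 > 8/ε ⇔ m > (8/ε)^{1/3}.
Take N = (8/ε)^{1/3}. Then m > N implies 8/m^3 < ε.

N = (8/ε)^{1/3}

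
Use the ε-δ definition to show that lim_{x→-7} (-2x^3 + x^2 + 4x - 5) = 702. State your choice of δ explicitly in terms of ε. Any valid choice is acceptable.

δ = min(1, ε/349)

Suppose ε > 0. We want δ > 0 such that 0 < |x + 7| < δ implies |(-2x^3 + x^2 + 4x - 5) − 702| < ε.
(-2x^3 + x^2 + 4x - 5) − 702 = -2x^3 + x^2 + 4x - 707 = (x + 7)(-2x^2 + 15x - 101).
So |(-2x^3 + x^2 + 4x - 5) − 702| = |x + 7|·|-2x^2 + 15x - 101|.
Assume first that |x + 7| < 1, so |x| < 8. Then |-2x^2 + 15x - 101| ≤ 2·8^2 + 15·8 + 101 = 349.
Hence |(-2x^3 + x^2 + 4x - 5) − 702| ≤ 349|x + 7| < ε provided |x + 7| < ε/349.
Choosing δ = min(1, ε/349) ensures both conditions, hence |(-2x^3 + x^2 + 4x - 5) − 702| < ε.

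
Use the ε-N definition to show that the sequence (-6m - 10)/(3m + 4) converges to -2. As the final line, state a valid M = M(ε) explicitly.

Fix ε > 0. For m ≥ 1, |(-6m - 10)/(3m + 4) + 2| = |-6|/(3(3m + 4)) = 6/(3(3m + 4)).
Since 3m + 4 ≥ 3m for m ≥ 1, this is ≤ 6/(3·3m) = (2/3)/m.
So |(-6m - 10)/(3m + 4) + 2| < ε whenever m > (2/3)/ε.
Take M = (2/3)/ε. If m > M then |(-6m - 10)/(3m + 4) + 2| ≤ (2/3)/m < ε.

M = (2/3)/ε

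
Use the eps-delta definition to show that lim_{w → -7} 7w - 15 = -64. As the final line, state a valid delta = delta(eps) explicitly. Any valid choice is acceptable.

Let eps > 0 be given. We need delta > 0 so that 0 < |w + 7| < delta implies |(7w - 15) + 64| < eps.
Since (7w - 15) + 64 = 7(w + 7), we have |(7w - 15) + 64| = 7|w + 7|.
Thus it suffices that |w + 7| < eps/7.
Take delta = eps/7. If 0 < |w + 7| < delta then |(7w - 15) + 64| = 7|w + 7| < 7·(eps/7) = eps.

delta = eps/7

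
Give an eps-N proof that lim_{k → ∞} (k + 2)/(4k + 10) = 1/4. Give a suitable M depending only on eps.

M = (1/8)/eps

Let eps > 0 be given. For k ≥ 1, |(k + 2)/(4k + 10) − (1/4)| = |-2|/(4(4k + 10)) = 2/(4(4k + 10)).
Since 4k + 10 ≥ 4k for k ≥ 1, this is ≤ 2/(4·4k) = (1/8)/k.
So |(k + 2)/(4k + 10) − (1/4)| < eps whenever k > (1/8)/eps.
Take M = (1/8)/eps. If k > M then |(k + 2)/(4k + 10) − (1/4)| ≤ (1/8)/k < eps.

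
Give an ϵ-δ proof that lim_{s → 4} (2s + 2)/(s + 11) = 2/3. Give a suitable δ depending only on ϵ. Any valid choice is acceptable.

δ = min(15/2, (45/8)ϵ)

Suppose ϵ > 0. We want δ > 0 with 0 < |s − 4| < δ ⇒ |(2s + 2)/(s + 11) − (2/3)| < ϵ.
Combining over a common denominator, (2s + 2)/(s + 11) − (2/3) = [(2s + 2)·15 − 10·(s + 11)] / [15·(s + 11)] = 20(s − 4) / (15(s + 11)).
So |(2s + 2)/(s + 11) − (2/3)| = 20|s − 4| / (15·|s + 11|).
Require δ ≤ 15/2, so |s + 11| ≥ |15| − |s − 4| > 15 − 15/2 = 15/2.
Hence |(2s + 2)/(s + 11) − (2/3)| < 20|s − 4|/(15·(15/2)) = (8/45)|s − 4|, which is < ϵ once |s − 4| < (45/8)ϵ.
Take δ = min(15/2, (45/8)ϵ). Then 0 < |s − 4| < δ forces both bounds, so |(2s + 2)/(s + 11) − (2/3)| < ϵ.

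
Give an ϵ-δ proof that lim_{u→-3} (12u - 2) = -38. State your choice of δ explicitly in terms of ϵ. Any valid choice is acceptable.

δ = ϵ/12

Let ϵ > 0 be given. We need δ > 0 so that 0 < |u + 3| < δ implies |(12u - 2) + 38| < ϵ.
|(12u - 2) + 38| = |12u + 36| = 12|u + 3|.
Thus it suffices that |u + 3| < ϵ/12.
Choosing δ = ϵ/12 gives |(12u - 2) + 38| = 12|u + 3| < ϵ whenever |u + 3| < δ.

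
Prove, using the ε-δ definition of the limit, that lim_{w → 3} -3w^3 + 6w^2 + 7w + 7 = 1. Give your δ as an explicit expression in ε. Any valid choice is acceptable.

δ = min(2, ε/92)

Fix ε > 0. We want δ > 0 such that 0 < |w − 3| < δ implies |(-3w^3 + 6w^2 + 7w + 7) − 1| < ε.
(-3w^3 + 6w^2 + 7w + 7) − 1 = -3w^3 + 6w^2 + 7w + 6 = (w − 3)(-3w^2 - 3w - 2).
So |(-3w^3 + 6w^2 + 7w + 7) − 1| = |w − 3|·|-3w^2 - 3w - 2|.
Assume first that |w − 3| < 2, so |w| < 5. Then |-3w^2 - 3w - 2| ≤ 3·5^2 + 3·5 + 2 = 92.
Hence |(-3w^3 + 6w^2 + 7w + 7) − 1| ≤ 92|w − 3| < ε provided |w − 3| < ε/92.
Take δ = min(2, ε/92). Then 0 < |w − 3| < δ gives both |w − 3| < 2 and |w − 3| < ε/92, so |(-3w^3 + 6w^2 + 7w + 7) − 1| < ε.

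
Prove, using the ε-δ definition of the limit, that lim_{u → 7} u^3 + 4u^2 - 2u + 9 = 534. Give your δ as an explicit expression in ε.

δ = min(1, ε/227)

Let ε > 0. We want δ > 0 such that 0 < |u − 7| < δ implies |(u^3 + 4u^2 - 2u + 9) − 534| < ε.
(u^3 + 4u^2 - 2u + 9) − 534 = u^3 + 4u^2 - 2u - 525 = (u − 7)(u^2 + 11u + 75).
So |(u^3 + 4u^2 - 2u + 9) − 534| = |u − 7|·|u^2 + 11u + 75|.
Assume first that |u − 7| < 1, so |u| < 8. Then |u^2 + 11u + 75| ≤ 8^2 + 11·8 + 75 = 227.
Hence |(u^3 + 4u^2 - 2u + 9) − 534| ≤ 227|u − 7| < ε provided |u − 7| < ε/227.
Choosing δ = min(1, ε/227) ensures both conditions, hence |(u^3 + 4u^2 - 2u + 9) − 534| < ε.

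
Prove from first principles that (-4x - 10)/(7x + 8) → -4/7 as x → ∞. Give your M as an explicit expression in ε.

M = (38/49)/ε

Let ε > 0. We seek M > 0 such that x > M implies |(-4x - 10)/(7x + 8) + 4/7| < ε.
(-4x - 10)/(7x + 8) + 4/7 = (7(-4x - 10) − (-4)(7x + 8)) / (7(7x + 8)) = -38/(7(7x + 8)).
For x > 0 we have 7x + 8 > 7x, so |(-4x - 10)/(7x + 8) + 4/7| = 38/(7(7x + 8)) < 38/(7·7x) = (38/49)/x.
Thus |(-4x - 10)/(7x + 8) + 4/7| < ε whenever x > (38/49)/ε.
Take M = (38/49)/ε. If x > M then |(-4x - 10)/(7x + 8) + 4/7| < (38/49)/x < ε.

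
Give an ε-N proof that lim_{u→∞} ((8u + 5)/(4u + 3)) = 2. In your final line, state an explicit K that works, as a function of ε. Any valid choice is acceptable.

K = (1/4)/ε

Fix ε > 0. We seek K > 0 such that u > K implies |(8u + 5)/(4u + 3) − 2| < ε.
(8u + 5)/(4u + 3) − 2 = (4(8u + 5) − 8(4u + 3)) / (4(4u + 3)) = -4/(4(4u + 3)).
For u > 0 we have 4u + 3 > 4u, so |(8u + 5)/(4u + 3) − 2| = 4/(4(4u + 3)) < 4/(4·4u) = (1/4)/u.
Thus |(8u + 5)/(4u + 3) − 2| < ε whenever u > (1/4)/ε.
Take K = (1/4)/ε. If u > K then |(8u + 5)/(4u + 3) − 2| < (1/4)/u < ε.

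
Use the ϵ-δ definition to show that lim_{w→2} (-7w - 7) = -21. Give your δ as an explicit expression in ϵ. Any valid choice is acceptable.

δ = ϵ/7

Suppose ϵ > 0. We need δ > 0 so that 0 < |w − 2| < δ implies |(-7w - 7) + 21| < ϵ.
|(-7w - 7) + 21| = |-7w + 14| = 7|w − 2|.
So 7|w − 2| < ϵ exactly when |w − 2| < ϵ/7.
Take δ = ϵ/7. If 0 < |w − 2| < δ then |(-7w - 7) + 21| = 7|w − 2| < 7·(ϵ/7) = ϵ.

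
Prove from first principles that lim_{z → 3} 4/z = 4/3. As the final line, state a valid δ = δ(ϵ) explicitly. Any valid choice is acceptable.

δ = min(3/2, (9/8)ϵ)

Fix ϵ > 0. We seek δ > 0 such that 0 < |z − 3| < δ implies |4/z − (4/3)| < ϵ.
|4/z − (4/3)| = 4·|3 − z|/(3·|z|) = 4|z − 3|/(3|z|).
Restrict δ ≤ 3/2. Then |z − 3| < 3/2 gives |z| > 3/2, so 3|z| > 9/2.
Then |4/z − (4/3)| < 4|z − 3|/(9/2), which is < ϵ when |z − 3| < (9/8)ϵ.
Take δ = min(3/2, (9/8)ϵ). Then 0 < |z − 3| < δ gives both |z − 3| < 3/2 and |z − 3| < (9/8)ϵ, so |4/z − (4/3)| < ϵ.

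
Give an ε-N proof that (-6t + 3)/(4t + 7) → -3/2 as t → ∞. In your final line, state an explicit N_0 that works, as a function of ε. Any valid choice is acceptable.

N_0 = (27/8)/ε

Let ε > 0 be given. We seek N_0 > 0 such that t > N_0 implies |(-6t + 3)/(4t + 7) + 3/2| < ε.
(-6t + 3)/(4t + 7) + 3/2 = (4(-6t + 3) − (-6)(4t + 7)) / (4(4t + 7)) = 54/(4(4t + 7)).
For t > 0 we have 4t + 7 > 4t, so |(-6t + 3)/(4t + 7) + 3/2| = 54/(4(4t + 7)) < 54/(4·4t) = (27/8)/t.
Thus |(-6t + 3)/(4t + 7) + 3/2| < ε whenever t > (27/8)/ε.
Take N_0 = (27/8)/ε. If t > N_0 then |(-6t + 3)/(4t + 7) + 3/2| < (27/8)/t < ε.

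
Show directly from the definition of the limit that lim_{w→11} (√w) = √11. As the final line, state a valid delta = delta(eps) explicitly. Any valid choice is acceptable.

Let eps > 0. We want delta > 0 such that 0 < |w − 11| < delta implies |√w − √11| < eps.
Rationalise: √w − √11 = (w − 11)/(√w + √11), so |√w − √11| = |w − 11|/(√w + √11).
Restrict delta ≤ 11 so that |w − 11| < 11 forces w > 0, and then √w + √11 > √11.
Hence |√w − √11| < |w − 11|/√11, which is < eps once |w − 11| < √11·eps.
Take delta = min(11, √11·eps). If 0 < |w − 11| < delta then w > 0 and |√w − √11| < |w − 11|/√11 < eps.

delta = min(11, √11·eps)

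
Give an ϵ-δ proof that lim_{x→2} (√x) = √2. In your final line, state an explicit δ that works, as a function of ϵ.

δ = min(2, √2·ϵ)

Fix ϵ > 0. We want δ > 0 such that 0 < |x − 2| < δ implies |√x − √2| < ϵ.
Rationalise: √x − √2 = (x − 2)/(√x + √2), so |√x − √2| = |x − 2|/(√x + √2).
Restrict δ ≤ 2 so that |x − 2| < 2 forces x > 0, and then √x + √2 > √2.
Hence |√x − √2| < |x − 2|/√2, which is < ϵ once |x − 2| < √2·ϵ.
Take δ = min(2, √2·ϵ). If 0 < |x − 2| < δ then x > 0 and |√x − √2| < |x − 2|/√2 < ϵ.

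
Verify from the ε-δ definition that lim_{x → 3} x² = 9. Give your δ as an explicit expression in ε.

δ = min(1, ε/7)

Suppose ε > 0. We seek δ > 0 with 0 < |x − 3| < δ ⇒ |x² − 9| < ε.
Factor: x² − 9 = (x − 3)(x + 3), so |x² − 9| = |x − 3|·|x + 3|.
Impose δ ≤ 1 so that |x| < 4; then |x + 3| ≤ 7.
Hence |x² − 9| ≤ 7|x − 3|, which is < ε once |x − 3| < ε/7.
Take δ = min(1, ε/7). If 0 < |x − 3| < δ then both bounds hold and |x² − 9| ≤ 7|x − 3| < 7·(ε/7) = ε.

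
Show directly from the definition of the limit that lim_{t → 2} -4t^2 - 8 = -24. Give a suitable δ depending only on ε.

δ = min(1, ε/20)

Suppose ε > 0. We want δ > 0 such that 0 < |t − 2| < δ implies |(-4t^2 - 8) + 24| < ε.
(-4t^2 - 8) + 24 = -4t^2 + 16 = (t − 2)(-4t - 8).
So |(-4t^2 - 8) + 24| = |t − 2|·|-4t - 8|.
Require δ ≤ 1. Then |t − 2| < 1 gives |t| < 3, and by the triangle inequality |-4t - 8| ≤ 4·3 + 8 = 20.
Hence |(-4t^2 - 8) + 24| ≤ 20|t − 2| < ε provided |t − 2| < ε/20.
Take δ = min(1, ε/20). Then 0 < |t − 2| < δ gives both |t − 2| < 1 and |t − 2| < ε/20, so |(-4t^2 - 8) + 24| < ε.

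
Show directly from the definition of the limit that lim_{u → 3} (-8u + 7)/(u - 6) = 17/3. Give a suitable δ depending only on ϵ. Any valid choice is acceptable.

Fix ϵ > 0. We want δ > 0 with 0 < |u − 3| < δ ⇒ |(-8u + 7)/(u - 6) − (17/3)| < ϵ.
Combining over a common denominator, (-8u + 7)/(u - 6) − (17/3) = [(-8u + 7)·(-3) − (-17)·(u - 6)] / [(-3)·(u - 6)] = 41(u − 3) / ((-3)(u - 6)).
So |(-8u + 7)/(u - 6) − (17/3)| = 41|u − 3| / (3·|u − 6|).
Require δ ≤ 3/2, so |u − 6| ≥ |-3| − |u − 3| > 3 − 3/2 = 3/2.
Hence |(-8u + 7)/(u - 6) − (17/3)| < 41|u − 3|/(3·(3/2)) = (82/9)|u − 3|, which is < ϵ once |u − 3| < (9/82)ϵ.
Take δ = min(3/2, (9/82)ϵ). Then 0 < |u − 3| < δ forces both bounds, so |(-8u + 7)/(u - 6) − (17/3)| < ϵ.

δ = min(3/2, (9/82)ϵ)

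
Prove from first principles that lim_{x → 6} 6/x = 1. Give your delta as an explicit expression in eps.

delta = min(3, 3eps)

Let eps > 0 be given. We seek delta > 0 such that 0 < |x − 6| < delta implies |6/x − 1| < eps.
|6/x − 1| = 6·|6 − x|/(6·|x|) = 6|x − 6|/(6|x|).
Require delta ≤ 3 so that |x| > 6 − 3 = 3, hence 6|x| > 18.
Then |6/x − 1| < 6|x − 6|/18, which is < eps when |x − 6| < 3eps.
Take delta = min(3, 3eps). Then 0 < |x − 6| < delta gives both |x − 6| < 3 and |x − 6| < 3eps, so |6/x − 1| < eps.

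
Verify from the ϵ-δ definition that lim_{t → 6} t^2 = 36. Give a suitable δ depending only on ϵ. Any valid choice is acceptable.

δ = min(2, ϵ/14)

Fix ϵ > 0. We seek δ > 0 with 0 < |t − 6| < δ ⇒ |t^2 − 36| < ϵ.
Factor: t^2 − 36 = (t − 6)(t + 6), so |t^2 − 36| = |t − 6|·|t + 6|.
Impose δ ≤ 2 so that |t| < 8; then |t + 6| ≤ 14.
Hence |t^2 − 36| ≤ 14|t − 6|, which is < ϵ once |t − 6| < ϵ/14.
Take δ = min(2, ϵ/14). If 0 < |t − 6| < δ then both bounds hold and |t^2 − 36| ≤ 14|t − 6| < 14·(ϵ/14) = ϵ.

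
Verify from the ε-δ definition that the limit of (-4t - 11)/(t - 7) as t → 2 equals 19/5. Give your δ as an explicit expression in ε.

δ = min(5/2, (25/78)ε)

Let ε > 0. We want δ > 0 with 0 < |t − 2| < δ ⇒ |(-4t - 11)/(t - 7) − (19/5)| < ε.
Combining over a common denominator, (-4t - 11)/(t - 7) − (19/5) = [(-4t - 11)·(-5) − (-19)·(t - 7)] / [(-5)·(t - 7)] = 39(t − 2) / ((-5)(t - 7)).
So |(-4t - 11)/(t - 7) − (19/5)| = 39|t − 2| / (5·|t − 7|).
Require δ ≤ 5/2, so |t − 7| ≥ |-5| − |t − 2| > 5 − 5/2 = 5/2.
Hence |(-4t - 11)/(t - 7) − (19/5)| < 39|t − 2|/(5·(5/2)) = (78/25)|t − 2|, which is < ε once |t − 2| < (25/78)ε.
Take δ = min(5/2, (25/78)ε). Then 0 < |t − 2| < δ forces both bounds, so |(-4t - 11)/(t - 7) − (19/5)| < ε.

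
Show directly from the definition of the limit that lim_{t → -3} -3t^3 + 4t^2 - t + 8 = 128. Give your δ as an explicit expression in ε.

δ = min(2, ε/180)

Suppose ε > 0. We want δ > 0 such that 0 < |t + 3| < δ implies |(-3t^3 + 4t^2 - t + 8) − 128| < ε.
(-3t^3 + 4t^2 - t + 8) − 128 = -3t^3 + 4t^2 - t - 120 = (t + 3)(-3t^2 + 13t - 40).
So |(-3t^3 + 4t^2 - t + 8) − 128| = |t + 3|·|-3t^2 + 13t - 40|.
Require δ ≤ 2. Then |t + 3| < 2 gives |t| < 5, and by the triangle inequality |-3t^2 + 13t - 40| ≤ 3·5^2 + 13·5 + 40 = 180.
Hence |(-3t^3 + 4t^2 - t + 8) − 128| ≤ 180|t + 3| < ε provided |t + 3| < ε/180.
Take δ = min(2, ε/180). Then 0 < |t + 3| < δ gives both |t + 3| < 2 and |t + 3| < ε/180, so |(-3t^3 + 4t^2 - t + 8) − 128| < ε.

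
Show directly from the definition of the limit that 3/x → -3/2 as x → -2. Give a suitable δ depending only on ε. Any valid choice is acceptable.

Let ε > 0. We seek δ > 0 such that 0 < |x + 2| < δ implies |3/x + 3/2| < ε.
|3/x + 3/2| = 3·|-2 − x|/(2·|x|) = 3|x + 2|/(2|x|).
Restrict δ ≤ 1. Then |x + 2| < 1 gives |x| > 1, so 2|x| > 2.
Then |3/x + 3/2| < 3|x + 2|/2, which is < ε when |x + 2| < (2/3)ε.
Take δ = min(1, (2/3)ε). Then 0 < |x + 2| < δ gives both |x + 2| < 1 and |x + 2| < (2/3)ε, so |3/x + 3/2| < ε.

δ = min(1, (2/3)ε)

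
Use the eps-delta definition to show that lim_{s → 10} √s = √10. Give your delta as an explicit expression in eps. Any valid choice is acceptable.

delta = min(10, √10·eps)

Fix eps > 0. We want delta > 0 such that 0 < |s − 10| < delta implies |√s − √10| < eps.
Rationalise: √s − √10 = (s − 10)/(√s + √10), so |√s − √10| = |s − 10|/(√s + √10).
Restrict delta ≤ 10 so that |s − 10| < 10 forces s > 0, and then √s + √10 > √10.
Hence |√s − √10| < |s − 10|/√10, which is < eps once |s − 10| < √10·eps.
Take delta = min(10, √10·eps). If 0 < |s − 10| < delta then s > 0 and |√s − √10| < |s − 10|/√10 < eps.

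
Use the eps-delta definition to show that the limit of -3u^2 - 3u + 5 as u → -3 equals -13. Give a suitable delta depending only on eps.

Let eps > 0 be given. We want delta > 0 such that 0 < |u + 3| < delta implies |(-3u^2 - 3u + 5) + 13| < eps.
(-3u^2 - 3u + 5) + 13 = -3u^2 - 3u + 18 = (u + 3)(-3u + 6).
So |(-3u^2 - 3u + 5) + 13| = |u + 3|·|-3u + 6|.
Assume first that |u + 3| < 1, so |u| < 4. Then |-3u + 6| ≤ 3·4 + 6 = 18.
Hence |(-3u^2 - 3u + 5) + 13| ≤ 18|u + 3| < eps provided |u + 3| < eps/18.
Take delta = min(1, eps/18). Then 0 < |u + 3| < delta gives both |u + 3| < 1 and |u + 3| < eps/18, so |(-3u^2 - 3u + 5) + 13| < eps.

delta = min(1, eps/18)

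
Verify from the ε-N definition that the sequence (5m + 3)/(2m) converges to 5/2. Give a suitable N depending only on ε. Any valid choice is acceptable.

Let ε > 0. For m ≥ 1, |(5m + 3)/(2m) − (5/2)| = |6|/(2(2m)) = 6/(2(2m)).
Since 2m ≥ 2m for m ≥ 1, this is ≤ 6/(2·2m) = (3/2)/m.
So |(5m + 3)/(2m) − (5/2)| < ε whenever m > (3/2)/ε.
Take N = (3/2)/ε. If m > N then |(5m + 3)/(2m) − (5/2)| ≤ (3/2)/m < ε.

N = (3/2)/ε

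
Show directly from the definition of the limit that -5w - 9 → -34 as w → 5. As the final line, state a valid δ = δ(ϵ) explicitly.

Let ϵ > 0. We need δ > 0 so that 0 < |w − 5| < δ implies |(-5w - 9) + 34| < ϵ.
|(-5w - 9) + 34| = |-5w + 25| = 5|w − 5|.
So 5|w − 5| < ϵ exactly when |w − 5| < ϵ/5.
Choosing δ = ϵ/5 gives |(-5w - 9) + 34| = 5|w − 5| < ϵ whenever |w − 5| < δ.

δ = ϵ/5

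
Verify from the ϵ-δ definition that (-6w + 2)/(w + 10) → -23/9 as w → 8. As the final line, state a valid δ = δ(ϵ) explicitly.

Let ϵ > 0 be given. We want δ > 0 with 0 < |w − 8| < δ ⇒ |(-6w + 2)/(w + 10) + 23/9| < ϵ.
Combining over a common denominator, (-6w + 2)/(w + 10) + 23/9 = [(-6w + 2)·18 − (-46)·(w + 10)] / [18·(w + 10)] = -62(w − 8) / (18(w + 10)).
So |(-6w + 2)/(w + 10) + 23/9| = 62|w − 8| / (18·|w + 10|).
Require δ ≤ 9, so |w + 10| ≥ |18| − |w − 8| > 18 − 9 = 9.
Hence |(-6w + 2)/(w + 10) + 23/9| < 62|w − 8|/(18·9) = (31/81)|w − 8|, which is < ϵ once |w − 8| < (81/31)ϵ.
Take δ = min(9, (81/31)ϵ). Then 0 < |w − 8| < δ forces both bounds, so |(-6w + 2)/(w + 10) + 23/9| < ϵ.

δ = min(9, (81/31)ϵ)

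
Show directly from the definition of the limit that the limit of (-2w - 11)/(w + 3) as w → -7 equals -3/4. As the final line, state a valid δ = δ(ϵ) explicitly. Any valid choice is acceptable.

δ = min(2, (8/5)ϵ)

Let ϵ > 0 be given. We want δ > 0 with 0 < |w + 7| < δ ⇒ |(-2w - 11)/(w + 3) + 3/4| < ϵ.
Combining over a common denominator, (-2w - 11)/(w + 3) + 3/4 = [(-2w - 11)·(-4) − 3·(w + 3)] / [(-4)·(w + 3)] = 5(w + 7) / ((-4)(w + 3)).
So |(-2w - 11)/(w + 3) + 3/4| = 5|w + 7| / (4·|w + 3|).
Require δ ≤ 2, so |w + 3| ≥ |-4| − |w + 7| > 4 − 2 = 2.
Hence |(-2w - 11)/(w + 3) + 3/4| < 5|w + 7|/(4·2) = (5/8)|w + 7|, which is < ϵ once |w + 7| < (8/5)ϵ.
Take δ = min(2, (8/5)ϵ). Then 0 < |w + 7| < δ forces both bounds, so |(-2w - 11)/(w + 3) + 3/4| < ϵ.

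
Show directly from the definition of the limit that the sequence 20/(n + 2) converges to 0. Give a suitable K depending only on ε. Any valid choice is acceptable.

K = 20/ε

Let ε > 0. For n ≥ 1, |20/(n + 2) − 0| = 20/(n + 2) ≤ 20/n.
We need 20/n < ε, i.e. n > 20/ε.
Take K = 20/ε. If n > K then |20/(n + 2)| ≤ 20/n < ε.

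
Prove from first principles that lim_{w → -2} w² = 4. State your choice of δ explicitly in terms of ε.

Suppose ε > 0. We seek δ > 0 with 0 < |w + 2| < δ ⇒ |w² − 4| < ε.
Factor: w² − 4 = (w + 2)(w - 2), so |w² − 4| = |w + 2|·|w - 2|.
Restrict δ ≤ 1. Then |w + 2| < 1 gives |w| < 3, so by the triangle inequality |w - 2| ≤ 3 + 2 = 5.
Hence |w² − 4| ≤ 5|w + 2|, which is < ε once |w + 2| < ε/5.
Take δ = min(1, ε/5). If 0 < |w + 2| < δ then both bounds hold and |w² − 4| ≤ 5|w + 2| < 5·(ε/5) = ε.

δ = min(1, ε/5)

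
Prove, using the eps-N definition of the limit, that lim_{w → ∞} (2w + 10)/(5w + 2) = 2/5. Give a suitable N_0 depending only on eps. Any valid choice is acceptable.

Let eps > 0 be given. We seek N_0 > 0 such that w > N_0 implies |(2w + 10)/(5w + 2) − (2/5)| < eps.
(2w + 10)/(5w + 2) − (2/5) = (5(2w + 10) − 2(5w + 2)) / (5(5w + 2)) = 46/(5(5w + 2)).
For w > 0 we have 5w + 2 > 5w, so |(2w + 10)/(5w + 2) − (2/5)| = 46/(5(5w + 2)) < 46/(5·5w) = (46/25)/w.
Thus |(2w + 10)/(5w + 2) − (2/5)| < eps whenever w > (46/25)/eps.
Take N_0 = (46/25)/eps. If w > N_0 then |(2w + 10)/(5w + 2) − (2/5)| < (46/25)/w < eps.

N_0 = (46/25)/eps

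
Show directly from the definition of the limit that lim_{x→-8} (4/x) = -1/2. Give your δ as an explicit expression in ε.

Let ε > 0 be given. We seek δ > 0 such that 0 < |x + 8| < δ implies |4/x + 1/2| < ε.
|4/x + 1/2| = 4·|-8 − x|/(8·|x|) = 4|x + 8|/(8|x|).
Restrict δ ≤ 4. Then |x + 8| < 4 gives |x| > 4, so 8|x| > 32.
Then |4/x + 1/2| < 4|x + 8|/32, which is < ε when |x + 8| < 8ε.
Take δ = min(4, 8ε). Then 0 < |x + 8| < δ gives both |x + 8| < 4 and |x + 8| < 8ε, so |4/x + 1/2| < ε.

δ = min(4, 8ε)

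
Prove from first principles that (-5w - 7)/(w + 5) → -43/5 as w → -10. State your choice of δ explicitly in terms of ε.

δ = min(5/2, (25/36)ε)

Fix ε > 0. We want δ > 0 with 0 < |w + 10| < δ ⇒ |(-5w - 7)/(w + 5) + 43/5| < ε.
Combining over a common denominator, (-5w - 7)/(w + 5) + 43/5 = [(-5w - 7)·(-5) − 43·(w + 5)] / [(-5)·(w + 5)] = -18(w + 10) / ((-5)(w + 5)).
So |(-5w - 7)/(w + 5) + 43/5| = 18|w + 10| / (5·|w + 5|).
Require δ ≤ 5/2, so |w + 5| ≥ |-5| − |w + 10| > 5 − 5/2 = 5/2.
Hence |(-5w - 7)/(w + 5) + 43/5| < 18|w + 10|/(5·(5/2)) = (36/25)|w + 10|, which is < ε once |w + 10| < (25/36)ε.
Take δ = min(5/2, (25/36)ε). Then 0 < |w + 10| < δ forces both bounds, so |(-5w - 7)/(w + 5) + 43/5| < ε.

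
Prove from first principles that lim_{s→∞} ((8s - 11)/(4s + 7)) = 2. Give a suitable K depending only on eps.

Suppose eps > 0. We seek K > 0 such that s > K implies |(8s - 11)/(4s + 7) − 2| < eps.
(8s - 11)/(4s + 7) − 2 = (4(8s - 11) − 8(4s + 7)) / (4(4s + 7)) = -100/(4(4s + 7)).
For s > 0 we have 4s + 7 > 4s, so |(8s - 11)/(4s + 7) − 2| = 100/(4(4s + 7)) < 100/(4·4s) = (25/4)/s.
Thus |(8s - 11)/(4s + 7) − 2| < eps whenever s > (25/4)/eps.
Take K = (25/4)/eps. If s > K then |(8s - 11)/(4s + 7) − 2| < (25/4)/s < eps.

K = (25/4)/eps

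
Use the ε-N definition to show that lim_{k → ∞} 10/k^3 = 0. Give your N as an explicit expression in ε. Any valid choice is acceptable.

Suppose ε > 0. For k ≥ 1, |10/k^3 − 0| = 10/k^3.
10/k^3 < ε ⇔ k^3 > 10/ε ⇔ k > (10/ε)^{1/3}.
Take N = (10/ε)^{1/3}. Then k > N implies 10/k^3 < ε.

N = (10/ε)^{1/3}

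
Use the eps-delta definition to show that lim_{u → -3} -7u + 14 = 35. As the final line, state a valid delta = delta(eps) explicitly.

delta = eps/7

Suppose eps > 0. We need delta > 0 so that 0 < |u + 3| < delta implies |(-7u + 14) − 35| < eps.
Since (-7u + 14) − 35 = -7(u + 3), we have |(-7u + 14) − 35| = 7|u + 3|.
Thus it suffices that |u + 3| < eps/7.
Choosing delta = eps/7 gives |(-7u + 14) − 35| = 7|u + 3| < eps whenever |u + 3| < delta.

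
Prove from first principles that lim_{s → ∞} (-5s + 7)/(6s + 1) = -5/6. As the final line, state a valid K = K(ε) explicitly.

K = (47/36)/ε

Suppose ε > 0. We seek K > 0 such that s > K implies |(-5s + 7)/(6s + 1) + 5/6| < ε.
(-5s + 7)/(6s + 1) + 5/6 = (6(-5s + 7) − (-5)(6s + 1)) / (6(6s + 1)) = 47/(6(6s + 1)).
For s > 0 we have 6s + 1 > 6s, so |(-5s + 7)/(6s + 1) + 5/6| = 47/(6(6s + 1)) < 47/(6·6s) = (47/36)/s.
Thus |(-5s + 7)/(6s + 1) + 5/6| < ε whenever s > (47/36)/ε.
Take K = (47/36)/ε. If s > K then |(-5s + 7)/(6s + 1) + 5/6| < (47/36)/s < ε.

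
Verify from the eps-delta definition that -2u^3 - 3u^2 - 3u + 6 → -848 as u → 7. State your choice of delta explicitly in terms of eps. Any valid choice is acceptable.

delta = min(2, eps/437)

Let eps > 0. We want delta > 0 such that 0 < |u − 7| < delta implies |(-2u^3 - 3u^2 - 3u + 6) + 848| < eps.
(-2u^3 - 3u^2 - 3u + 6) + 848 = -2u^3 - 3u^2 - 3u + 854 = (u − 7)(-2u^2 - 17u - 122).
So |(-2u^3 - 3u^2 - 3u + 6) + 848| = |u − 7|·|-2u^2 - 17u - 122|.
Assume first that |u − 7| < 2, so |u| < 9. Then |-2u^2 - 17u - 122| ≤ 2·9^2 + 17·9 + 122 = 437.
Hence |(-2u^3 - 3u^2 - 3u + 6) + 848| ≤ 437|u − 7| < eps provided |u − 7| < eps/437.
Choosing delta = min(2, eps/437) ensures both conditions, hence |(-2u^3 - 3u^2 - 3u + 6) + 848| < eps.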